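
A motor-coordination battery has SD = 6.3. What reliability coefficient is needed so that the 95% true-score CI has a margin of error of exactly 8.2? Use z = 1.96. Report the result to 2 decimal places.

0.56

SEM needed = half-width / z = 8.2/1.96 ≈ 4.1837
Required reliability = 1 − (SEM/SD)² = 1 − 0.4410 ≈ 0.5590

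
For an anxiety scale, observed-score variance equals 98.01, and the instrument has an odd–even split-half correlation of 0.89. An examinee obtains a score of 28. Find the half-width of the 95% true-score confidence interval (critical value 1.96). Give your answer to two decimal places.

4.68

σ = 98.01^(1/2) = 9.9000
r_full = 2·0.89 / (1 + 0.89) ≈ 0.9418
SEM = 9.9000 · √(1 − 0.9418) = 9.9000 · √0.0582 ≈ 9.9000 · 0.2412 ≈ 2.3884
1.96 · SEM ≈ 4.6812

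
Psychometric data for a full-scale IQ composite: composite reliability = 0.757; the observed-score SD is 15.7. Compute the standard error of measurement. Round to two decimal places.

SEM = 15.7000 × √(1 − 0.7570) = 15.7000 × √0.2430 ≈ 15.7000 × 0.4930 ≈ 7.7393

7.74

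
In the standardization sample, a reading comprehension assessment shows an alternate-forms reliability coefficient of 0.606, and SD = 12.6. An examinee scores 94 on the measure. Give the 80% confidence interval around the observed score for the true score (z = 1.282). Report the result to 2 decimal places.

[83.86, 104.14]

The standard error of measurement is 12.6000·√(1 − 0.6060) ≃ 12.6000·0.6277 ≃ 7.9089.
1.282 · SEM ≃ 10.1393
80% CI: 94 ± 10.1393 = [83.8607, 104.1393]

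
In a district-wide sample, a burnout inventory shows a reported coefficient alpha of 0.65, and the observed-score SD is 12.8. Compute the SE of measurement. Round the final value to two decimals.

SEM = 12.800·√(1 − 0.650) ≈ 7.573

7.57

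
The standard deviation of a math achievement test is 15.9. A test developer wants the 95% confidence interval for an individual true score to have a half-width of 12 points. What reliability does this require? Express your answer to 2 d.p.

SEM needed = half-width / z = 12/1.96 ≃ 6.12245
r = 1 − (6.12245/15.9)² ≃ 1 − 0.14827 ≃ 0.85173

0.85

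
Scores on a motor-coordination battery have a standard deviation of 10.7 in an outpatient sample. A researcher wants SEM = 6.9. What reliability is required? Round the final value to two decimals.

0.58

Required reliability = 1 − (SEM/SD)² = 1 − 0.4158 ≈ 0.5842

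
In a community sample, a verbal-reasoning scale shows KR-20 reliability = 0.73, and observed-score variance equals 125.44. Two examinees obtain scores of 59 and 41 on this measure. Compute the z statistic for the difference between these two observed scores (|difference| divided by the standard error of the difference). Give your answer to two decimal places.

SD = √125.44 ≈ 11.2000
SEM = 11.2000*√(1 − 0.7300) ≈ 5.8197
Standard error of the difference = 5.8197·√2 ≈ 8.2303
z = 18 / 8.2303 ≈ 2.1870

2.19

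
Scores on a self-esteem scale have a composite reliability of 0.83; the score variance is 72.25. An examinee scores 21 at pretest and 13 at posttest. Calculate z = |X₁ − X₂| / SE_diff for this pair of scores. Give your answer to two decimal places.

1.61

SD = √72.25 ≈ 8.50000
SEM = 8.50000 * √(1 − 0.83000) = 8.50000 * √0.17000 ≈ 8.50000 * 0.41231 ≈ 3.50464
Standard error of the difference = 3.50464·√2 ≈ 4.95631
z = |21 − 13| / 4.95631 = 8 / 4.95631 ≈ 1.61410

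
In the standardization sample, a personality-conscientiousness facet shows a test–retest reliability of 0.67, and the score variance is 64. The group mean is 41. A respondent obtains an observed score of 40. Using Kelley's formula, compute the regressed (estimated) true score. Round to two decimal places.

40.33

Estimated true score = 0.6700·40 + (1 − 0.6700)·41 ≈ 40.3300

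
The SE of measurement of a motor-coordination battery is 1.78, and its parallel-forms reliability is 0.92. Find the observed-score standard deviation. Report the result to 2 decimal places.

SD = 1.78 / √(1 − 0.92) ≈ 6.293

6.29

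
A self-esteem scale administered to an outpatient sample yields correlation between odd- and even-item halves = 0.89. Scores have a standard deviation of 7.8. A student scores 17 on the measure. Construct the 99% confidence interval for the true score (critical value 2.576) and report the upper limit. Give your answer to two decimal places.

21.85

Full-length reliability (Spearman-Brown) = 2(0.89)/(1+0.89) ≃ 0.94180
SEM = 7.80000 · √(1 − 0.94180) = 7.80000 · √0.05820 ≃ 7.80000 · 0.24125 ≃ 1.88174
2.576 · SEM ≃ 4.84737
Upper bound: 17 + 4.84737 = 21.84737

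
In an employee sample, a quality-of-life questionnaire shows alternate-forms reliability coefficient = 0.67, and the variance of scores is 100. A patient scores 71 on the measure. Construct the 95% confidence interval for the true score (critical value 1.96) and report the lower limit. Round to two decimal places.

σ = 100^(1/2) = 10.00000
SEM = 10.00000 · √(1 − 0.67000) = 10.00000 · √0.33000 ≃ 10.00000 · 0.57446 ≃ 5.74456
Half-width = 1.96·5.74456 ≃ 11.25934
Lower bound: 71 − 11.25934 = 59.74066

59.74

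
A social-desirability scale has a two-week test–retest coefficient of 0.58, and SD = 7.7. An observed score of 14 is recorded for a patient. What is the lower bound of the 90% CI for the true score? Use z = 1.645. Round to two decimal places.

SEM = 7.700 × √(1 − 0.580) = 7.700 × √0.420 ≈ 7.700 × 0.648 ≈ 4.990
1.645 × SEM ≈ 8.209
Lower bound: 14 − 8.209 = 5.791

5.79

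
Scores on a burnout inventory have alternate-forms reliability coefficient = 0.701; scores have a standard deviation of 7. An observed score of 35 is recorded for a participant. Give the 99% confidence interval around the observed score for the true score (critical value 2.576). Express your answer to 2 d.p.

[25.14, 44.86]

The standard error of measurement is 7.0000×√(1 − 0.7010) ≈ 7.0000×0.5468 ≈ 3.8277.
2.576 × SEM ≈ 9.8601
CI = 35 ± 9.8601 → [25.1399, 44.8601]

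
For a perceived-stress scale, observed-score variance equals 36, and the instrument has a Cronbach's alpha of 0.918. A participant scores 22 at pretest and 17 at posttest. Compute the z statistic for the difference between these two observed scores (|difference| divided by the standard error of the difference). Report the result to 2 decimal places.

SD = √36 ≈ 6.0000
SEM = 6.0000·√(1 − 0.9180) ≈ 1.7181
Standard error of the difference = 1.7181·√2 ≈ 2.4298
z = 5 / 2.4298 ≈ 2.0578

2.06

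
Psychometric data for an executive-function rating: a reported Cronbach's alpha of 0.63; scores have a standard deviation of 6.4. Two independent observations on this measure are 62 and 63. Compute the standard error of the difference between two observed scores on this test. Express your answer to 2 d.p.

SEM = 6.400 · √(1 − 0.630) = 6.400 · √0.370 ≈ 6.400 · 0.608 ≈ 3.893
SE_diff = SEM · √2 ≈ 3.893 · 1.414 ≈ 5.505

5.51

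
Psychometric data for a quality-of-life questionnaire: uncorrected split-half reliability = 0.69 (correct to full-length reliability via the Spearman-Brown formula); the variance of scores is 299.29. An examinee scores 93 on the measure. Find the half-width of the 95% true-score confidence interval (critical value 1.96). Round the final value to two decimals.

14.52

SD = √299.29 ≈ 17.30000
Full-length reliability (Spearman-Brown) = 2(0.69)/(1+0.69) ≈ 0.81657
SEM = 17.30000 · √(1 − 0.81657) = 17.30000 · √0.18343 ≈ 17.30000 · 0.42829 ≈ 7.40941
1.96 · SEM ≈ 14.52244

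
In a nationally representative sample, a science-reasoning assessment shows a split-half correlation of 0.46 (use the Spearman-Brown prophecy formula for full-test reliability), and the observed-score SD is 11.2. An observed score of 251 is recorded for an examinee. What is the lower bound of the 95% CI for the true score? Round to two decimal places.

237.65

Full-length reliability (Spearman-Brown) = 2(0.46)/(1+0.46) ≈ 0.6301
SEM = 11.2000 · √(1 − 0.6301) = 11.2000 · √0.3699 ≈ 11.2000 · 0.6082 ≈ 6.8114
Margin = 1.96 · 6.8114 ≈ 13.3504
Lower limit = 251 − 13.3504 ≈ 237.6496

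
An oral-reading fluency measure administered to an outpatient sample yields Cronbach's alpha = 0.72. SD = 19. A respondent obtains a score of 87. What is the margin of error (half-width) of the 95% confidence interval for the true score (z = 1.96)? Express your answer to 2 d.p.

SEM = 19.000·√(1 − 0.720) ≈ 10.054
Margin = 1.96 · 10.054 ≈ 19.706

19.71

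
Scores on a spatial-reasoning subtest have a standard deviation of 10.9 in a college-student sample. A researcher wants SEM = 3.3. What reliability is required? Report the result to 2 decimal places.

Required reliability = 1 − (SEM/SD)² = 1 − 0.092 ≃ 0.908

0.91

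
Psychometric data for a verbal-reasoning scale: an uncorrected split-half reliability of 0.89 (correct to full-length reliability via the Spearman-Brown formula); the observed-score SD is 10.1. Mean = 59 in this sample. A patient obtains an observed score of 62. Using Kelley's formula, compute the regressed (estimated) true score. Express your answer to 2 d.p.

r_full = 2·0.89 / (1 + 0.89) ≈ 0.942
T̂ = 0.942(62) + 0.058(59) ≈ 61.825

61.83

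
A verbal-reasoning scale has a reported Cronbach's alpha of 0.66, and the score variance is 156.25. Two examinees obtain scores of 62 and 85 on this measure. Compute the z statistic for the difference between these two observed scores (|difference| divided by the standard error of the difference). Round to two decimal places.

σ = 156.25^(1/2) = 12.500
The standard error of measurement is 12.500·√(1 − 0.660) ≃ 12.500·0.583 ≃ 7.289.
SE_diff = SEM · √2 ≃ 7.289 · 1.414 ≃ 10.308
z = |62 − 85| / 10.308 = 23 / 10.308 ≃ 2.231

2.23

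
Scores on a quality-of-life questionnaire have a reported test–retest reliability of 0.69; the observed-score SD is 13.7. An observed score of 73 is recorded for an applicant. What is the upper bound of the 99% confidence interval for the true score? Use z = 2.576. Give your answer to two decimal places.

92.65

SEM = 13.7000 · √(1 − 0.6900) = 13.7000 · √0.3100 ≃ 13.7000 · 0.5568 ≃ 7.6278
2.576 · SEM ≃ 19.6493
Upper bound: 73 + 19.6493 = 92.6493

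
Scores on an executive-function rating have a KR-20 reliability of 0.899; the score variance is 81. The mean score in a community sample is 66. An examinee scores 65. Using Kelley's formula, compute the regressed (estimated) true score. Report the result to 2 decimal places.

65.10

T̂ = 0.8990(65) + 0.1010(66) ≈ 65.1010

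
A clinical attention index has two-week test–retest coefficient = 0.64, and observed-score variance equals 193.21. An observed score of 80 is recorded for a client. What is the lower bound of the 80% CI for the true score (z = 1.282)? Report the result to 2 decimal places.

SD = √193.21 ≈ 13.900
SEM = 13.900 * √(1 − 0.640) = 13.900 * √0.360 ≈ 13.900 * 0.600 ≈ 8.340
Margin = 1.282 * 8.340 ≈ 10.692
Lower bound: 80 − 10.692 = 69.308

69.31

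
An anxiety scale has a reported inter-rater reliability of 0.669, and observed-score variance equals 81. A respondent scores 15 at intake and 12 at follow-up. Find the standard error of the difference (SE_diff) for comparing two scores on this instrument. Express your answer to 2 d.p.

7.32

SD = √81 ≈ 9.00000
SEM = 9.00000 · √(1 − 0.66900) = 9.00000 · √0.33100 ≈ 9.00000 · 0.57533 ≈ 5.17793
SE_diff = SEM · √2 ≈ 5.17793 · 1.41421 ≈ 7.32270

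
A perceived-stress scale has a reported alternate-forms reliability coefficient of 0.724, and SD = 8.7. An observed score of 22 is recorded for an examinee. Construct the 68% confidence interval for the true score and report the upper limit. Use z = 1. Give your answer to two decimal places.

26.57

SEM = 8.700·√(1 − 0.724) ≈ 4.571
1 · SEM ≈ 4.571
Upper bound: 22 + 4.571 = 26.571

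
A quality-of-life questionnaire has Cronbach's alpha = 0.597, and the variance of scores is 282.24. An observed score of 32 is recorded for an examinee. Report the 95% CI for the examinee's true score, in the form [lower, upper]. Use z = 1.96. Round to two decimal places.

SD = √282.24 ≈ 16.80000
The standard error of measurement is 16.80000·√(1 − 0.59700) ≈ 16.80000·0.63482 ≈ 10.66502.
1.96 · SEM ≈ 20.90345
Interval: (11.09655, 52.90345)

[11.10, 52.90]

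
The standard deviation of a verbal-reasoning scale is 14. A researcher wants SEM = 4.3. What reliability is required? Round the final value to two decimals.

r = 1 − (4.3000/14)² ≈ 1 − 0.0943 ≈ 0.9057

0.91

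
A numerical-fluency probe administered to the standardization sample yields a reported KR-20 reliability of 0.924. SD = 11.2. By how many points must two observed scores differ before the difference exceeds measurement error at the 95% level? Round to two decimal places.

8.56

SEM = 11.20000*√(1 − 0.92400) ≈ 3.08763
Standard error of the difference = 3.08763·√2 ≈ 4.36656
Smallest detectable difference = 1.96*4.36656 ≈ 8.55847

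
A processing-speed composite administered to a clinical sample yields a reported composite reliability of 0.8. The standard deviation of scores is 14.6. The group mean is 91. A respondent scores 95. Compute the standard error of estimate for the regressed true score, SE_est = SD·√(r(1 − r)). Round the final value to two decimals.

SE_est = SD · √(r(1 − r)) = 14.600 · √0.160 ≈ 14.600 · 0.400 ≈ 5.840

5.84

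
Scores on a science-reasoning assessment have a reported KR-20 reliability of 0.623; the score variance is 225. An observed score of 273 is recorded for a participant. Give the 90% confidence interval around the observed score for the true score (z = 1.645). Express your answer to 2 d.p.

[257.85, 288.15]

SD = √225 = 15.00000
SEM = 15.00000 · √(1 − 0.62300) = 15.00000 · √0.37700 ≈ 15.00000 · 0.61400 ≈ 9.21005
Half-width = 1.645·9.21005 ≈ 15.15053
CI = 273 ± 15.15053 → [257.84947, 288.15053]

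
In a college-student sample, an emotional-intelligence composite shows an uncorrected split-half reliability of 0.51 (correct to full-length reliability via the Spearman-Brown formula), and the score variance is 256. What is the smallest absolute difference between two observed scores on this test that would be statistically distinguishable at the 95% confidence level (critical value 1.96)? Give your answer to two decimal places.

25.26

SD = √256 ≈ 16.0000
r_full = 2·0.51 / (1 + 0.51) ≈ 0.6755
SEM = 16.0000 × √(1 − 0.6755) = 16.0000 × √0.3245 ≈ 16.0000 × 0.5697 ≈ 9.1144
SE_diff = SEM × √2 ≈ 9.1144 × 1.4142 ≈ 12.8898
Minimum reliable difference = 1.96 × SE_diff ≈ 1.96 × 12.8898 ≈ 25.2639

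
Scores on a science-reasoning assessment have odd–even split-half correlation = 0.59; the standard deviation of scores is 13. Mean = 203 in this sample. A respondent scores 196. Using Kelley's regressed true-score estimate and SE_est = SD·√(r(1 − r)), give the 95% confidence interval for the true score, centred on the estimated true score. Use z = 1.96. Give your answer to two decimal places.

[186.66, 208.95]

r_full = 2·0.59 / (1 + 0.59) ≃ 0.742
T̂ = r·X + (1 − r)·M = 0.742·196 + 0.258·203 ≃ 145.459 + 52.346 ≃ 197.805
SE_est = SD · √(r(1 − r)) = 13.000 · √0.191 ≃ 13.000 · 0.437 ≃ 5.687
95% CI: 197.805 ± 11.146 ≃ (186.659, 208.951)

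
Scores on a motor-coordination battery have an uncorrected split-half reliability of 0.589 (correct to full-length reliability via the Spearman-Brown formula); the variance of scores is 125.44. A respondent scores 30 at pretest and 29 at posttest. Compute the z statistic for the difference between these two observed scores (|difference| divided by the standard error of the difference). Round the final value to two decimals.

0.12

SD = √125.44 ≈ 11.2000
Spearman-Brown: r = 2(0.589) / (1 + 0.589) = 1.1780 / 1.5890 ≈ 0.7413
SEM = 11.2000 · √(1 − 0.7413) = 11.2000 · √0.2587 ≈ 11.2000 · 0.5086 ≈ 5.6961
SE_diff = √2 · SEM ≈ 8.0555
z = |30 − 29| / 8.0555 = 1 / 8.0555 ≈ 0.1241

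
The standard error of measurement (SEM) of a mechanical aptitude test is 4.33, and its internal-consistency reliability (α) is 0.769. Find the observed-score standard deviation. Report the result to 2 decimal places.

σ = SEM·(1 − r)^(−1/2) ≈ 4.33·2.08063 ≈ 9.00911

9.01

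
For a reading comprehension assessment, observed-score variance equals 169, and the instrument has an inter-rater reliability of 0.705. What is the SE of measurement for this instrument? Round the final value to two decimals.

SD = √169 ≈ 13.0000
SEM = 13.0000 × √(1 − 0.7050) = 13.0000 × √0.2950 ≈ 13.0000 × 0.5431 ≈ 7.0608

7.06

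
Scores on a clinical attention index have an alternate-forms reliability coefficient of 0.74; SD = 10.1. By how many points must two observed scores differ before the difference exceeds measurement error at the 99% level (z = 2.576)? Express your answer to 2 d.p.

SEM = 10.1000 * √(1 − 0.7400) = 10.1000 * √0.2600 ≈ 10.1000 * 0.5099 ≈ 5.1500
SE_diff = √2 * SEM ≈ 7.2832
Minimum reliable difference = 2.576 * SE_diff ≈ 2.576 * 7.2832 ≈ 18.7616

18.76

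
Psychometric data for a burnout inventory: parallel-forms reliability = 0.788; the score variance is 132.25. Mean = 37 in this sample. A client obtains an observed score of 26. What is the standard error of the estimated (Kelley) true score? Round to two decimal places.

σ = 132.25^(1/2) = 11.5000
SE_est = SD × √(r(1 − r)) = 11.5000 × √0.1671 ≈ 11.5000 × 0.4087 ≈ 4.7003

4.70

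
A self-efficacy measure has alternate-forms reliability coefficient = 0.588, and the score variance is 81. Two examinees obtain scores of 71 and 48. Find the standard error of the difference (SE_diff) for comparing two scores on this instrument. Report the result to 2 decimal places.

8.17

SD = √81 = 9.0000
The standard error of measurement is 9.0000*√(1 − 0.5880) ≈ 9.0000*0.6419 ≈ 5.7769.
SE_diff = √2 * SEM ≈ 8.1697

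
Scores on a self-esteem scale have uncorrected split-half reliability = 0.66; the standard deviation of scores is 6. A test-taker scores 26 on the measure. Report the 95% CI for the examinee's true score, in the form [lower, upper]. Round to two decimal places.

[20.68, 31.32]

r_full = 2·0.66 / (1 + 0.66) ≃ 0.795
SEM = 6.000*√(1 − 0.795) ≃ 2.715
1.96 * SEM ≃ 5.322
95% CI: 26 ± 5.322 = [20.678, 31.322]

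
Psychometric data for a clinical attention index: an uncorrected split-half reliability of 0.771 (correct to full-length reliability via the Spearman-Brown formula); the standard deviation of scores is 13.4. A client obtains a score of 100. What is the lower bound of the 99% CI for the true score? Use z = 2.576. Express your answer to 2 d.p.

87.59

Full-length reliability (Spearman-Brown) = 2(0.771)/(1+0.771) ≈ 0.8707
SEM = 13.4000 · √(1 − 0.8707) = 13.4000 · √0.1293 ≈ 13.4000 · 0.3596 ≈ 4.8185
Margin = 2.576 · 4.8185 ≈ 12.4125
Lower limit = 100 − 12.4125 ≈ 87.5875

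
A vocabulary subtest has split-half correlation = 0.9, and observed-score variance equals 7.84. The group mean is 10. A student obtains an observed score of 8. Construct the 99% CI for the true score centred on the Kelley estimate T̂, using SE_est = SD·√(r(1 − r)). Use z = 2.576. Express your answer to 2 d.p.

[6.49, 9.72]

σ = 7.84^(1/2) = 2.8000
r_full = 2·0.9 / (1 + 0.9) ≃ 0.9474
Estimated true score = 0.9474×8 + (1 − 0.9474)×10 ≃ 8.1053
SE_est = 2.8000·√[r(1 − r)] ≃ 0.6252
CI = 8.1053 ± 2.576 × 0.6252 → [6.4947, 9.7159]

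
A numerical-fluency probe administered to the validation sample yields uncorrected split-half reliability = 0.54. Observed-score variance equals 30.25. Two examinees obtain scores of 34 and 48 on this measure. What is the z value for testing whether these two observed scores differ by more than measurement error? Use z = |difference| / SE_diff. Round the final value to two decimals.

SD = √30.25 = 5.50000
r_full = 2·0.54 / (1 + 0.54) ≈ 0.70130
SEM = 5.50000 * √(1 − 0.70130) = 5.50000 * √0.29870 ≈ 5.50000 * 0.54654 ≈ 3.00595
SE_diff = √2 * SEM ≈ 4.25105
z = 14 / 4.25105 ≈ 3.29330

3.29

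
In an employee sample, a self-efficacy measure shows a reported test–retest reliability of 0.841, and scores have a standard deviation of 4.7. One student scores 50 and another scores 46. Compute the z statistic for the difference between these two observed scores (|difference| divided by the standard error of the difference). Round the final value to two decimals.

1.51

The standard error of measurement is 4.700*√(1 − 0.841) ≈ 4.700*0.399 ≈ 1.874.
Standard error of the difference = 1.874·√2 ≈ 2.650
z = 4 / 2.650 ≈ 1.509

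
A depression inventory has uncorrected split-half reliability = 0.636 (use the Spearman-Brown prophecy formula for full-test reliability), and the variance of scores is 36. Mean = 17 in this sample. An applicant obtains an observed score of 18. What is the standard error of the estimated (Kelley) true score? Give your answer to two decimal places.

σ = 36^(1/2) = 6.0000
r_full = 2·0.636 / (1 + 0.636) ≈ 0.7775
SE_est = SD · √(r(1 − r)) = 6.0000 · √0.1730 ≈ 6.0000 · 0.4159 ≈ 2.4955

2.50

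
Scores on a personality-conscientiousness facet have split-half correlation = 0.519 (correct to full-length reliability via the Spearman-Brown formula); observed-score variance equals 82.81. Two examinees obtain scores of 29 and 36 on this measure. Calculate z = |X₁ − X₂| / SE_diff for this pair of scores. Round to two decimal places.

0.97

σ = 82.81^(1/2) = 9.1000
r_full = 2·0.519 / (1 + 0.519) ≃ 0.6833
SEM = 9.1000 × √(1 − 0.6833) = 9.1000 × √0.3167 ≃ 9.1000 × 0.5627 ≃ 5.1208
SE_diff = SEM × √2 ≃ 5.1208 × 1.4142 ≃ 7.2419
z = 7 / 7.2419 ≃ 0.9666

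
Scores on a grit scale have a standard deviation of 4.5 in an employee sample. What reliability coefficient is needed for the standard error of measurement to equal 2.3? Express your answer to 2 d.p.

r = 1 − (2.300/4.5)² ≈ 1 − 0.261 ≈ 0.739

0.74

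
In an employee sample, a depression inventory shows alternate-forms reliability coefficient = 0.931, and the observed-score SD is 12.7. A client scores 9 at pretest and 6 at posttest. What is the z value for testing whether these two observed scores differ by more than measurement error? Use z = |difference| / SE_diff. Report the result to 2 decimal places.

The standard error of measurement is 12.7000*√(1 − 0.9310) ≃ 12.7000*0.2627 ≃ 3.3360.
Standard error of the difference = 3.3360·√2 ≃ 4.7178
z = 3 / 4.7178 ≃ 0.6359

0.64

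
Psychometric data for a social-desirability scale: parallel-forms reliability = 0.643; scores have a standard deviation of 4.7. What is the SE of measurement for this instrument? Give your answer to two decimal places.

2.81

The standard error of measurement is 4.700·√(1 − 0.643) ≈ 4.700·0.597 ≈ 2.808.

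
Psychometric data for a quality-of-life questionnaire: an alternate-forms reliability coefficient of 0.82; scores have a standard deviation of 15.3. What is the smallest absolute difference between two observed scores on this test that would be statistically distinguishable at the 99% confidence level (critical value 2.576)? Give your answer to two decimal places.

SEM = 15.300*√(1 − 0.820) ≃ 6.491
SE_diff = SEM * √2 ≃ 6.491 * 1.414 ≃ 9.180
Minimum reliable difference = 2.576 * SE_diff ≃ 2.576 * 9.180 ≃ 23.648

23.65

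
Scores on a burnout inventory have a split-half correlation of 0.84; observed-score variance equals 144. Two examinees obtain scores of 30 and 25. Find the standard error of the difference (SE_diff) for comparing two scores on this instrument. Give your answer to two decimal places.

5.00

SD = √144 = 12.000
Spearman-Brown: r = 2(0.84) / (1 + 0.84) = 1.680 / 1.840 ≈ 0.913
SEM = 12.000·√(1 − 0.913) ≈ 3.539
SE_diff = SEM · √2 ≈ 3.539 · 1.414 ≈ 5.004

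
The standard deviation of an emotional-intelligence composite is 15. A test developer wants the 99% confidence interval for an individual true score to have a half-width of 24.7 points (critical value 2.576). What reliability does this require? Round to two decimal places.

Required SEM = 24.7 / 2.576 ≈ 9.589
r = 1 − (SEM / SD)² = 1 − (9.589 / 15)² ≈ 1 − 0.409 ≈ 0.591

0.59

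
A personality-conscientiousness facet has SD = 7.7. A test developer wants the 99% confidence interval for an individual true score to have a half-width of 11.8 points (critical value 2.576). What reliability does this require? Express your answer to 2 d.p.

0.65

Required SEM = 11.8 / 2.576 ≃ 4.581
Required reliability = 1 − (SEM/SD)² = 1 − 0.354 ≃ 0.646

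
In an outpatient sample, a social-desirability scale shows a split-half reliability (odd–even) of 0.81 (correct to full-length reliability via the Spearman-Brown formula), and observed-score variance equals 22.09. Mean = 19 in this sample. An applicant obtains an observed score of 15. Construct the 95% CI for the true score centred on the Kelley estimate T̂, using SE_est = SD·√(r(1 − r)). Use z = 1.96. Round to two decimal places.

SD = √22.09 = 4.700
r_full = 2·0.81 / (1 + 0.81) ≈ 0.895
Estimated true score = 0.895*15 + (1 − 0.895)*19 ≈ 15.420
SE_est = SD * √(r(1 − r)) = 4.700 * √0.094 ≈ 4.700 * 0.307 ≈ 1.441
95% CI: 15.420 ± 2.824 ≈ (12.596, 18.244)

[12.60, 18.24]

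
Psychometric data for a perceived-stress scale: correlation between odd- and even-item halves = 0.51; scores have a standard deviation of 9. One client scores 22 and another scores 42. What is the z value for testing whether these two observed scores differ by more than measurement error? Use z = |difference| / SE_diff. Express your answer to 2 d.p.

2.76

r_full = 2·0.51 / (1 + 0.51) ≈ 0.6755
SEM = 9.0000 · √(1 − 0.6755) = 9.0000 · √0.3245 ≈ 9.0000 · 0.5697 ≈ 5.1269
Standard error of the difference = 5.1269·√2 ≈ 7.2505
z = |22 − 42| / 7.2505 = 20 / 7.2505 ≈ 2.7584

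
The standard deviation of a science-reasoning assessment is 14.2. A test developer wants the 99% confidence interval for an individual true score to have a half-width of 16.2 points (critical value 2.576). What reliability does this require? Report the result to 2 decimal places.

0.80

SEM needed = half-width / z = 16.2/2.576 ≃ 6.2888
Required reliability = 1 − (SEM/SD)² = 1 − 0.1961 ≃ 0.8039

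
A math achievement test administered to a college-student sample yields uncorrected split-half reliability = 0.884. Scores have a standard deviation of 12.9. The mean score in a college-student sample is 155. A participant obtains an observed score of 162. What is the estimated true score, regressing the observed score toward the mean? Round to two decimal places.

r_full = 2·0.884 / (1 + 0.884) ≈ 0.93843
Estimated true score = 0.93843×162 + (1 − 0.93843)×155 ≈ 161.56900

161.57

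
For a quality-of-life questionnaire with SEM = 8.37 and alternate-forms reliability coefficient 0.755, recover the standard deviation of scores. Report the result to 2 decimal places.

SD = SEM / √(1 − r) = 8.37 / √0.245 ≈ 8.37 / 0.495 ≈ 16.910

16.91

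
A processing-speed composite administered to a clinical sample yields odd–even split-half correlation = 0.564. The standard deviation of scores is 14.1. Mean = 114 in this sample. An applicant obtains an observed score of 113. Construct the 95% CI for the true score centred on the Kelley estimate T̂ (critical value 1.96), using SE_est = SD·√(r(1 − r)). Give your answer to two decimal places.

r_full = 2·0.564 / (1 + 0.564) ≈ 0.72123
T̂ = r·X + (1 − r)·M = 0.72123*113 + 0.27877*114 ≈ 81.49872 + 31.78005 ≈ 113.27877
SE_est = SD * √(r(1 − r)) = 14.10000 * √0.20106 ≈ 14.10000 * 0.44840 ≈ 6.32237
95% CI: 113.27877 ± 12.39185 ≈ (100.88692, 125.67062)

[100.89, 125.67]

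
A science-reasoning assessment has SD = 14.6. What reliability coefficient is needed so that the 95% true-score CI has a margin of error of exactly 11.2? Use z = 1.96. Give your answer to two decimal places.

0.85

SEM needed = half-width / z = 11.2/1.96 ≈ 5.714
r = 1 − (SEM / SD)² = 1 − (5.714 / 14.6)² ≈ 1 − 0.153 ≈ 0.847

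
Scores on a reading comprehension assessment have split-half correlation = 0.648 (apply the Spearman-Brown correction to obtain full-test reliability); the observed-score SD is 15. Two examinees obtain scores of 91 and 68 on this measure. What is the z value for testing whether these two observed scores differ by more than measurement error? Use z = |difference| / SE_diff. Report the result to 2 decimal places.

Full-length reliability (Spearman-Brown) = 2(0.648)/(1+0.648) ≃ 0.786
The standard error of measurement is 15.000·√(1 − 0.786) ≃ 15.000·0.462 ≃ 6.932.
SE_diff = SEM · √2 ≃ 6.932 · 1.414 ≃ 9.804
z = |91 − 68| / 9.804 = 23 / 9.804 ≃ 2.346

2.35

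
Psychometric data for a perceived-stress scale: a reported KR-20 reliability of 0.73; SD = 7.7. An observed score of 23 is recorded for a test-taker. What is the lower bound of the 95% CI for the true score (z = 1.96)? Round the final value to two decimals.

SEM = 7.700·√(1 − 0.730) ≈ 4.001
Half-width = 1.96·4.001 ≈ 7.842
Lower limit = 23 − 7.842 ≈ 15.158

15.16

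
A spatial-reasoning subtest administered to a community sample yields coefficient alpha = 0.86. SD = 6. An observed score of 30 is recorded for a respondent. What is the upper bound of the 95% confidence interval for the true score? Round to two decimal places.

34.40

SEM = 6.00000 · √(1 − 0.86000) = 6.00000 · √0.14000 ≃ 6.00000 · 0.37417 ≃ 2.24499
1.96 · SEM ≃ 4.40019
Upper limit = 30 + 4.40019 ≃ 34.40019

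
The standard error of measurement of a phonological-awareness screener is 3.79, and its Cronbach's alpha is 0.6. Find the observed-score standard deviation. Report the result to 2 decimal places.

5.99

SD = 3.79 / √(1 − 0.6) ≈ 5.993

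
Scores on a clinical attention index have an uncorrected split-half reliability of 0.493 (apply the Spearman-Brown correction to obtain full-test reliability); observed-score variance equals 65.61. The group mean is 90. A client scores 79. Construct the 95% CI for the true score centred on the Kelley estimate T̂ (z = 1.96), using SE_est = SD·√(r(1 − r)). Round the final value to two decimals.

σ = 65.61^(1/2) = 8.100
Spearman-Brown: r = 2(0.493) / (1 + 0.493) = 0.986 / 1.493 ≈ 0.660
Estimated true score = 0.660*79 + (1 − 0.660)*90 ≈ 82.735
SE_est = SD * √(r(1 − r)) = 8.100 * √0.224 ≈ 8.100 * 0.474 ≈ 3.836
95% CI: 82.735 ± 7.518 ≈ (75.217, 90.254)

[75.22, 90.25]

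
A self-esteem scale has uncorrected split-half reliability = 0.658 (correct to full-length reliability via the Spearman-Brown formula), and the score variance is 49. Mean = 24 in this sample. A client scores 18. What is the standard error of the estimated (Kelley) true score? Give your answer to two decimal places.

SD = √49 ≈ 7.000
Full-length reliability (Spearman-Brown) = 2(0.658)/(1+0.658) ≈ 0.794
SE_est = SD * √(r(1 − r)) = 7.000 * √0.164 ≈ 7.000 * 0.405 ≈ 2.832

2.83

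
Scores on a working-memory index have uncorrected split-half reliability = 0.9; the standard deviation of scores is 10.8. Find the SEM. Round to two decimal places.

2.48

Full-length reliability (Spearman-Brown) = 2(0.9)/(1+0.9) ≈ 0.9474
SEM = 10.8000 · √(1 − 0.9474) = 10.8000 · √0.0526 ≈ 10.8000 · 0.2294 ≈ 2.4777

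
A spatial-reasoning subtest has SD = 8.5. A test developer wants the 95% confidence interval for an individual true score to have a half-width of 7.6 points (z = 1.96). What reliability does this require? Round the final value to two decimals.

Required SEM = 7.6 / 1.96 ≃ 3.8776
r = 1 − (SEM / SD)² = 1 − (3.8776 / 8.5)² ≃ 1 − 0.2081 ≃ 0.7919

0.79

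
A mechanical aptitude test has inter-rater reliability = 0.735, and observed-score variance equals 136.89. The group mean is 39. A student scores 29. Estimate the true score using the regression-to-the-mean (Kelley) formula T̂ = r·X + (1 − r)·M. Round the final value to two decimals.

31.65

Estimated true score = 0.735×29 + (1 − 0.735)×39 ≈ 31.650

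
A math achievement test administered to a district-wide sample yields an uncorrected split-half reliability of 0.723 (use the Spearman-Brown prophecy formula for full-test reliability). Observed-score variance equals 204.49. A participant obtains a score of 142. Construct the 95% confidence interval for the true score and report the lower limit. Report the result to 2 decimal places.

130.76

σ = 204.49^(1/2) = 14.3000
Spearman-Brown: r = 2(0.723) / (1 + 0.723) = 1.4460 / 1.7230 ≈ 0.8392
SEM = 14.3000*√(1 − 0.8392) ≈ 5.7337
Half-width = 1.96*5.7337 ≈ 11.2380
Lower limit = 142 − 11.2380 ≈ 130.7620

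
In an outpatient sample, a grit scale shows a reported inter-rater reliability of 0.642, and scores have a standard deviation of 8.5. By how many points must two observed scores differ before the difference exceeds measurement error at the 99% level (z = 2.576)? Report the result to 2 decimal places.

18.53

SEM = 8.5000 * √(1 − 0.6420) = 8.5000 * √0.3580 ≈ 8.5000 * 0.5983 ≈ 5.0858
Standard error of the difference = 5.0858·√2 ≈ 7.1924
Smallest detectable difference = 2.576*7.1924 ≈ 18.5277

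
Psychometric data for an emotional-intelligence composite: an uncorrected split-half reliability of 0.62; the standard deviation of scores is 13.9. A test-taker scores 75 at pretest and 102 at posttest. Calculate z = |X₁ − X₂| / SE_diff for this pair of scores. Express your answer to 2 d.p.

Spearman-Brown: r = 2(0.62) / (1 + 0.62) = 1.24000 / 1.62000 ≈ 0.76543
SEM = 13.90000·√(1 − 0.76543) ≈ 6.73208
Standard error of the difference = 6.73208·√2 ≈ 9.52059
z = |75 − 102| / 9.52059 = 27 / 9.52059 ≈ 2.83596

2.84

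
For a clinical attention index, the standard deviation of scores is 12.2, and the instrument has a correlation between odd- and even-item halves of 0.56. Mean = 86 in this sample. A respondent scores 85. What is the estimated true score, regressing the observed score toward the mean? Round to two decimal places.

r_full = 2·0.56 / (1 + 0.56) ≃ 0.718
T̂ = 0.718(85) + 0.282(86) ≃ 85.282

85.28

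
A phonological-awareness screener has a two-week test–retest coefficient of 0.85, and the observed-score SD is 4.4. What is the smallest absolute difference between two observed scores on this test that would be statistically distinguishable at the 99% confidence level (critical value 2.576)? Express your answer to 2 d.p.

The standard error of measurement is 4.4000×√(1 − 0.8500) ≈ 4.4000×0.3873 ≈ 1.7041.
SE_diff = √2 × SEM ≈ 2.4100
Smallest detectable difference = 2.576×2.4100 ≈ 6.2081

6.21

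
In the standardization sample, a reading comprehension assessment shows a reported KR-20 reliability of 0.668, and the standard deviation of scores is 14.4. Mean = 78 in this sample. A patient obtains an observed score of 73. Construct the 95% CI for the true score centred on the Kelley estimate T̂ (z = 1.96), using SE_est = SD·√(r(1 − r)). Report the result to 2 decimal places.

T̂ = r·X + (1 − r)·M = 0.6680×73 + 0.3320×78 = 48.7640 + 25.8960 ≈ 74.6600
SE_est = SD × √(r(1 − r)) = 14.4000 × √0.2218 ≈ 14.4000 × 0.4709 ≈ 6.7814
95% CI: 74.6600 ± 13.2916 ≈ (61.3684, 87.9516)

[61.37, 87.95]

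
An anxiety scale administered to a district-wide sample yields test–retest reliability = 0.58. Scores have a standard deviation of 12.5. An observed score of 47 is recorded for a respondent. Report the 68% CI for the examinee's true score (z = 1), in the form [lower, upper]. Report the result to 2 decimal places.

[38.90, 55.10]

SEM = 12.5000·√(1 − 0.5800) ≈ 8.1009
Half-width = 1·8.1009 ≈ 8.1009
Interval: (38.8991, 55.1009)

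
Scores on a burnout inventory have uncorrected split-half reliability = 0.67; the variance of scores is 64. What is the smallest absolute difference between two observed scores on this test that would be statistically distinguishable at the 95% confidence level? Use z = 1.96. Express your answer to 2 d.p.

SD = √64 ≈ 8.000
Full-length reliability (Spearman-Brown) = 2(0.67)/(1+0.67) ≈ 0.802
SEM = 8.000 * √(1 − 0.802) = 8.000 * √0.198 ≈ 8.000 * 0.445 ≈ 3.556
Standard error of the difference = 3.556·√2 ≈ 5.029
Minimum reliable difference = 1.96 * SE_diff ≈ 1.96 * 5.029 ≈ 9.857

9.86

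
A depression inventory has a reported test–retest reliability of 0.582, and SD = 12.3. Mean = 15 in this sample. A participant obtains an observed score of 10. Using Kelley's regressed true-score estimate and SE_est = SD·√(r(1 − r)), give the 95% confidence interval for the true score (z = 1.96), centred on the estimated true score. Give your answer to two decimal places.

Estimated true score = 0.5820*10 + (1 − 0.5820)*15 ≃ 12.0900
SE_est = SD * √(r(1 − r)) = 12.3000 * √0.2433 ≃ 12.3000 * 0.4932 ≃ 6.0667
CI = 12.0900 ± 1.96 * 6.0667 → [0.1992, 23.9808]

[0.20, 23.98]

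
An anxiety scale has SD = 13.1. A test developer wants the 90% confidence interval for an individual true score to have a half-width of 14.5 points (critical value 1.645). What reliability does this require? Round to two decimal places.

Required SEM = 14.5 / 1.645 ≈ 8.815
r = 1 − (8.815/13.1)² ≈ 1 − 0.453 ≈ 0.547

0.55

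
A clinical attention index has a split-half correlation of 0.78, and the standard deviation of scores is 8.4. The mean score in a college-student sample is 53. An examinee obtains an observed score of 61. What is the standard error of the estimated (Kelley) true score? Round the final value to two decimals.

r_full = 2·0.78 / (1 + 0.78) ≈ 0.8764
SE_est = 8.4000×√(0.8764×0.1236) ≈ 2.7646

2.76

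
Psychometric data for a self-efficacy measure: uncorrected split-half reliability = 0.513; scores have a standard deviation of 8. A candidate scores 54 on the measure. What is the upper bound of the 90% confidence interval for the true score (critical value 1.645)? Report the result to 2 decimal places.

Full-length reliability (Spearman-Brown) = 2(0.513)/(1+0.513) ≃ 0.6781
SEM = 8.0000 × √(1 − 0.6781) = 8.0000 × √0.3219 ≃ 8.0000 × 0.5673 ≃ 4.5387
Half-width = 1.645×4.5387 ≃ 7.4662
Upper bound: 54 + 7.4662 = 61.4662

61.47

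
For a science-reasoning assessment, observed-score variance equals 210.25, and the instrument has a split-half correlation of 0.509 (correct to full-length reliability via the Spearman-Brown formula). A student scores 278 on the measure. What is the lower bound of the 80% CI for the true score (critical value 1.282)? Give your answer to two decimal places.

SD = √210.25 ≃ 14.500
r_full = 2·0.509 / (1 + 0.509) ≃ 0.675
The standard error of measurement is 14.500·√(1 − 0.675) ≃ 14.500·0.570 ≃ 8.271.
Margin = 1.282 · 8.271 ≃ 10.604
Lower bound: 278 − 10.604 = 267.396

267.40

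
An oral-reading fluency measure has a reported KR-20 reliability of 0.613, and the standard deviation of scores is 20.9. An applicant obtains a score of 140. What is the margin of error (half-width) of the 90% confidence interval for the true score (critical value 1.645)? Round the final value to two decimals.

21.39

SEM = 20.9000 * √(1 − 0.6130) = 20.9000 * √0.3870 ≈ 20.9000 * 0.6221 ≈ 13.0017
Half-width = 1.645*13.0017 ≈ 21.3879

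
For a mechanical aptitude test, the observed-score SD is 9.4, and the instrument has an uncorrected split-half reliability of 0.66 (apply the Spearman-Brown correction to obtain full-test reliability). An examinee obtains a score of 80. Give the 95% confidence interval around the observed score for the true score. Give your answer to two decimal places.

Spearman-Brown: r = 2(0.66) / (1 + 0.66) = 1.32000 / 1.66000 ≈ 0.79518
The standard error of measurement is 9.40000·√(1 − 0.79518) ≈ 9.40000·0.45257 ≈ 4.25415.
Margin = 1.96 · 4.25415 ≈ 8.33814
CI = 80 ± 8.33814 → [71.66186, 88.33814]

[71.66, 88.34]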